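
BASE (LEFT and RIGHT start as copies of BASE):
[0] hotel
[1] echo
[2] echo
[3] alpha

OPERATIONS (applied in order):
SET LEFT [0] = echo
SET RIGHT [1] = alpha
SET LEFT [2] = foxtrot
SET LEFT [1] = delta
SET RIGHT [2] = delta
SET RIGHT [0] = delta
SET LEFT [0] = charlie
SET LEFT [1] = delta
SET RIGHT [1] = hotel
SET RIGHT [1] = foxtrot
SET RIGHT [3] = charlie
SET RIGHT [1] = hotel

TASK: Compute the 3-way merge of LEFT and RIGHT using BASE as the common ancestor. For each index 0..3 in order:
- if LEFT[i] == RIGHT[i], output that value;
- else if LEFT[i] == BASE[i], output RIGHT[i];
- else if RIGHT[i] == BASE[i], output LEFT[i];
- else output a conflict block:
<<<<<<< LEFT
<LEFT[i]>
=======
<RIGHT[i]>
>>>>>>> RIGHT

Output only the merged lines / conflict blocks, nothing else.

Answer: <<<<<<< LEFT
charlie
=======
delta
>>>>>>> RIGHT
<<<<<<< LEFT
delta
=======
hotel
>>>>>>> RIGHT
<<<<<<< LEFT
foxtrot
=======
delta
>>>>>>> RIGHT
charlie

Derivation:
Final LEFT:  [charlie, delta, foxtrot, alpha]
Final RIGHT: [delta, hotel, delta, charlie]
i=0: BASE=hotel L=charlie R=delta all differ -> CONFLICT
i=1: BASE=echo L=delta R=hotel all differ -> CONFLICT
i=2: BASE=echo L=foxtrot R=delta all differ -> CONFLICT
i=3: L=alpha=BASE, R=charlie -> take RIGHT -> charlie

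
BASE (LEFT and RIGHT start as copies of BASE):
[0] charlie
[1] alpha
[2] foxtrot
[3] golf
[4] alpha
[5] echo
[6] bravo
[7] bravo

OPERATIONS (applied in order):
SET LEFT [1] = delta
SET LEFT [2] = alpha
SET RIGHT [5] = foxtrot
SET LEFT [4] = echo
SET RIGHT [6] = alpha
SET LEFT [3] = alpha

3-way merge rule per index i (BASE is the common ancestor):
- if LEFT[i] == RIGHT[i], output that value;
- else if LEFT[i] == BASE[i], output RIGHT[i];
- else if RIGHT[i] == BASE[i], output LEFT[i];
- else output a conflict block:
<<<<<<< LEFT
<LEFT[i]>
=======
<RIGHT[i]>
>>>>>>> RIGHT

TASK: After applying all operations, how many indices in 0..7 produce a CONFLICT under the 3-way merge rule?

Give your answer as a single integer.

Answer: 0

Derivation:
Final LEFT:  [charlie, delta, alpha, alpha, echo, echo, bravo, bravo]
Final RIGHT: [charlie, alpha, foxtrot, golf, alpha, foxtrot, alpha, bravo]
i=0: L=charlie R=charlie -> agree -> charlie
i=1: L=delta, R=alpha=BASE -> take LEFT -> delta
i=2: L=alpha, R=foxtrot=BASE -> take LEFT -> alpha
i=3: L=alpha, R=golf=BASE -> take LEFT -> alpha
i=4: L=echo, R=alpha=BASE -> take LEFT -> echo
i=5: L=echo=BASE, R=foxtrot -> take RIGHT -> foxtrot
i=6: L=bravo=BASE, R=alpha -> take RIGHT -> alpha
i=7: L=bravo R=bravo -> agree -> bravo
Conflict count: 0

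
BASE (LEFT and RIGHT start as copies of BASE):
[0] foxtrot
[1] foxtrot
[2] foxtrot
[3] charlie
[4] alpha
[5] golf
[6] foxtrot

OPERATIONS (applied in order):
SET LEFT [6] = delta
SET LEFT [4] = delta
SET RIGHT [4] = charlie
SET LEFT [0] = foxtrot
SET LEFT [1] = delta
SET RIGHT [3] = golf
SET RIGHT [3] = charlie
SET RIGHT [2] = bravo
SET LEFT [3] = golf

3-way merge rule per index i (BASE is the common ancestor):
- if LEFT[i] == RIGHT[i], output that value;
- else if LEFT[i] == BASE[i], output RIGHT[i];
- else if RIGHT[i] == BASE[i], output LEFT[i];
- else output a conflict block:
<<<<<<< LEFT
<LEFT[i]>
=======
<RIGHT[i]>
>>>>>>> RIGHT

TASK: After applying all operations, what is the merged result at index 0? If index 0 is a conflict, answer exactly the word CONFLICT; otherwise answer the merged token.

Final LEFT:  [foxtrot, delta, foxtrot, golf, delta, golf, delta]
Final RIGHT: [foxtrot, foxtrot, bravo, charlie, charlie, golf, foxtrot]
i=0: L=foxtrot R=foxtrot -> agree -> foxtrot
i=1: L=delta, R=foxtrot=BASE -> take LEFT -> delta
i=2: L=foxtrot=BASE, R=bravo -> take RIGHT -> bravo
i=3: L=golf, R=charlie=BASE -> take LEFT -> golf
i=4: BASE=alpha L=delta R=charlie all differ -> CONFLICT
i=5: L=golf R=golf -> agree -> golf
i=6: L=delta, R=foxtrot=BASE -> take LEFT -> delta
Index 0 -> foxtrot

Answer: foxtrot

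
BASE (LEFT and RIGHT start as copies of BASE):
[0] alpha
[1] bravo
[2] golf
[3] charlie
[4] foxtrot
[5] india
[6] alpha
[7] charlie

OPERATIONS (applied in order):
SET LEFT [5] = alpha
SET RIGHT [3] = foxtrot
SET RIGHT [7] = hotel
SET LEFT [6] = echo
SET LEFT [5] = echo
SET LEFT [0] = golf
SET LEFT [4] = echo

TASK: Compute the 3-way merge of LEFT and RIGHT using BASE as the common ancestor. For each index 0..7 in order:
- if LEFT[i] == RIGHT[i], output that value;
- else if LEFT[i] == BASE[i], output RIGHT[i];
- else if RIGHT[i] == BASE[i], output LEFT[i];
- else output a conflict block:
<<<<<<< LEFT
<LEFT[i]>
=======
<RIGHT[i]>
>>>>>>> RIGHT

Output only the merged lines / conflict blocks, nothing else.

Final LEFT:  [golf, bravo, golf, charlie, echo, echo, echo, charlie]
Final RIGHT: [alpha, bravo, golf, foxtrot, foxtrot, india, alpha, hotel]
i=0: L=golf, R=alpha=BASE -> take LEFT -> golf
i=1: L=bravo R=bravo -> agree -> bravo
i=2: L=golf R=golf -> agree -> golf
i=3: L=charlie=BASE, R=foxtrot -> take RIGHT -> foxtrot
i=4: L=echo, R=foxtrot=BASE -> take LEFT -> echo
i=5: L=echo, R=india=BASE -> take LEFT -> echo
i=6: L=echo, R=alpha=BASE -> take LEFT -> echo
i=7: L=charlie=BASE, R=hotel -> take RIGHT -> hotel

Answer: golf
bravo
golf
foxtrot
echo
echo
echo
hotel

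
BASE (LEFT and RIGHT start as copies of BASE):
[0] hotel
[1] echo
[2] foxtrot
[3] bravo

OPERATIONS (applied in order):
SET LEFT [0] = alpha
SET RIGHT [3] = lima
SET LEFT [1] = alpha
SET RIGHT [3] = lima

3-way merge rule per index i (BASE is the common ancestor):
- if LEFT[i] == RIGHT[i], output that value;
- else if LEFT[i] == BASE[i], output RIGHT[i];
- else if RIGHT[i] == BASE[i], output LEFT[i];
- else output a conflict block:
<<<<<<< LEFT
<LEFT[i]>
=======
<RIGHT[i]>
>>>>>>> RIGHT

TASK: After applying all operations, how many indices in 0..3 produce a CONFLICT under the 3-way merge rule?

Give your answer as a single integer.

Answer: 0

Derivation:
Final LEFT:  [alpha, alpha, foxtrot, bravo]
Final RIGHT: [hotel, echo, foxtrot, lima]
i=0: L=alpha, R=hotel=BASE -> take LEFT -> alpha
i=1: L=alpha, R=echo=BASE -> take LEFT -> alpha
i=2: L=foxtrot R=foxtrot -> agree -> foxtrot
i=3: L=bravo=BASE, R=lima -> take RIGHT -> lima
Conflict count: 0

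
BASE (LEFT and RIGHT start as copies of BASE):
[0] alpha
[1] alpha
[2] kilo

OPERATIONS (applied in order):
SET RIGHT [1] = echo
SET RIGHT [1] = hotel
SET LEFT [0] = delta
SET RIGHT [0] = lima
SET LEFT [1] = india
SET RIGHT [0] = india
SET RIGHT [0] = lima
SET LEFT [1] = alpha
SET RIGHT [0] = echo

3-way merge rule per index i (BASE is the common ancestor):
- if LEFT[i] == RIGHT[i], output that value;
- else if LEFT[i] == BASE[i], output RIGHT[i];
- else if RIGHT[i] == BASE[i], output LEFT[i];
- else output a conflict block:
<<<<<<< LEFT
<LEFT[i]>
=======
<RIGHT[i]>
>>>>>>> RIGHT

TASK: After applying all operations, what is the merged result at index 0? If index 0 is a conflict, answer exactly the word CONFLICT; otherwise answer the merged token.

Answer: CONFLICT

Derivation:
Final LEFT:  [delta, alpha, kilo]
Final RIGHT: [echo, hotel, kilo]
i=0: BASE=alpha L=delta R=echo all differ -> CONFLICT
i=1: L=alpha=BASE, R=hotel -> take RIGHT -> hotel
i=2: L=kilo R=kilo -> agree -> kilo
Index 0 -> CONFLICT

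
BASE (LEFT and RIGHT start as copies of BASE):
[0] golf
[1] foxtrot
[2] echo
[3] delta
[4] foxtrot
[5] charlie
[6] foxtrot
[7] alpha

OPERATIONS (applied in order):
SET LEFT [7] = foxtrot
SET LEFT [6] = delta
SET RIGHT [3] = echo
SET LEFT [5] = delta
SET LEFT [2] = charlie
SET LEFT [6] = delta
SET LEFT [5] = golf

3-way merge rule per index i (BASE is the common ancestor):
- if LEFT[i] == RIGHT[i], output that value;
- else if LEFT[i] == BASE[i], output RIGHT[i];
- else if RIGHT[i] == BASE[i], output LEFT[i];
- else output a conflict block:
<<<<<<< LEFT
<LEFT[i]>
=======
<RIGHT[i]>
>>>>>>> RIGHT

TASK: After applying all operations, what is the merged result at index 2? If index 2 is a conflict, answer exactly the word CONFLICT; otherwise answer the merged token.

Answer: charlie

Derivation:
Final LEFT:  [golf, foxtrot, charlie, delta, foxtrot, golf, delta, foxtrot]
Final RIGHT: [golf, foxtrot, echo, echo, foxtrot, charlie, foxtrot, alpha]
i=0: L=golf R=golf -> agree -> golf
i=1: L=foxtrot R=foxtrot -> agree -> foxtrot
i=2: L=charlie, R=echo=BASE -> take LEFT -> charlie
i=3: L=delta=BASE, R=echo -> take RIGHT -> echo
i=4: L=foxtrot R=foxtrot -> agree -> foxtrot
i=5: L=golf, R=charlie=BASE -> take LEFT -> golf
i=6: L=delta, R=foxtrot=BASE -> take LEFT -> delta
i=7: L=foxtrot, R=alpha=BASE -> take LEFT -> foxtrot
Index 2 -> charlie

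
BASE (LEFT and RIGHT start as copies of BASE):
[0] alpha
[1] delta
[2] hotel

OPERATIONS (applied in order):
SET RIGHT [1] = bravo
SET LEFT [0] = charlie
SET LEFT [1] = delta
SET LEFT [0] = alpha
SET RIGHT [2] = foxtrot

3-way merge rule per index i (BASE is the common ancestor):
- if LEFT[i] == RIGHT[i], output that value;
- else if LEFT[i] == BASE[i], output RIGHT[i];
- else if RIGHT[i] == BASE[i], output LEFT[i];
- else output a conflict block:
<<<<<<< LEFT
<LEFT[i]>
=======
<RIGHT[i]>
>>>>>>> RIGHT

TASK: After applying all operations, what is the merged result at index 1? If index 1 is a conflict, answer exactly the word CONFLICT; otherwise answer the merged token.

Answer: bravo

Derivation:
Final LEFT:  [alpha, delta, hotel]
Final RIGHT: [alpha, bravo, foxtrot]
i=0: L=alpha R=alpha -> agree -> alpha
i=1: L=delta=BASE, R=bravo -> take RIGHT -> bravo
i=2: L=hotel=BASE, R=foxtrot -> take RIGHT -> foxtrot
Index 1 -> bravo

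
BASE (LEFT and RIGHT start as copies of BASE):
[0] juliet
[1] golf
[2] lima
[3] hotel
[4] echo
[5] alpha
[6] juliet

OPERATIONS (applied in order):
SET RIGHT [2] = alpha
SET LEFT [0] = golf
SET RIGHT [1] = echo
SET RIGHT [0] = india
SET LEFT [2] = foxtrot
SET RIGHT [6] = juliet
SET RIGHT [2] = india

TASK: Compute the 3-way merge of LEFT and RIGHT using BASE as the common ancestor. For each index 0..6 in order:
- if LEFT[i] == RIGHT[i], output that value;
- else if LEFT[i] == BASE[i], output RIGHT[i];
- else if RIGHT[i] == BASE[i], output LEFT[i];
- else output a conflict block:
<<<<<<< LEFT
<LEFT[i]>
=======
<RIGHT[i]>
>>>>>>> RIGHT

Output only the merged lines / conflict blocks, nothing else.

Final LEFT:  [golf, golf, foxtrot, hotel, echo, alpha, juliet]
Final RIGHT: [india, echo, india, hotel, echo, alpha, juliet]
i=0: BASE=juliet L=golf R=india all differ -> CONFLICT
i=1: L=golf=BASE, R=echo -> take RIGHT -> echo
i=2: BASE=lima L=foxtrot R=india all differ -> CONFLICT
i=3: L=hotel R=hotel -> agree -> hotel
i=4: L=echo R=echo -> agree -> echo
i=5: L=alpha R=alpha -> agree -> alpha
i=6: L=juliet R=juliet -> agree -> juliet

Answer: <<<<<<< LEFT
golf
=======
india
>>>>>>> RIGHT
echo
<<<<<<< LEFT
foxtrot
=======
india
>>>>>>> RIGHT
hotel
echo
alpha
juliet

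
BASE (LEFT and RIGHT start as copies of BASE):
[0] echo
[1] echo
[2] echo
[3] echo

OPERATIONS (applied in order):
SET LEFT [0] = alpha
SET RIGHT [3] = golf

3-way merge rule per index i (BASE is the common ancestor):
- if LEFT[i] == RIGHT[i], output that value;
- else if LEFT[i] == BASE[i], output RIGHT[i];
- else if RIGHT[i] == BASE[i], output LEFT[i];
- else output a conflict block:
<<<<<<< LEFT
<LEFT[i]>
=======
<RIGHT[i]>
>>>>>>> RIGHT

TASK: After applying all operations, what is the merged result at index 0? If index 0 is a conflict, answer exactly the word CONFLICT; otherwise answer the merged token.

Answer: alpha

Derivation:
Final LEFT:  [alpha, echo, echo, echo]
Final RIGHT: [echo, echo, echo, golf]
i=0: L=alpha, R=echo=BASE -> take LEFT -> alpha
i=1: L=echo R=echo -> agree -> echo
i=2: L=echo R=echo -> agree -> echo
i=3: L=echo=BASE, R=golf -> take RIGHT -> golf
Index 0 -> alpha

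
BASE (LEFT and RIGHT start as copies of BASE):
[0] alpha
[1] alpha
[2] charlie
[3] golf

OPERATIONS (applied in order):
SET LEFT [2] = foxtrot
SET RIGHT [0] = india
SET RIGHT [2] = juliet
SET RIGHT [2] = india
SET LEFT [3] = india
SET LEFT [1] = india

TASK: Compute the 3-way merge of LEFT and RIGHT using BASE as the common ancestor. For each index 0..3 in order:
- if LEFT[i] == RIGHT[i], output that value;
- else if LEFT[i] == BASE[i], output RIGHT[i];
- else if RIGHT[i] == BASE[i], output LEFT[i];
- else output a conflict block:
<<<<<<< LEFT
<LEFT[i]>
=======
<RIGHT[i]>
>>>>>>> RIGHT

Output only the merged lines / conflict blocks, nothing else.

Answer: india
india
<<<<<<< LEFT
foxtrot
=======
india
>>>>>>> RIGHT
india

Derivation:
Final LEFT:  [alpha, india, foxtrot, india]
Final RIGHT: [india, alpha, india, golf]
i=0: L=alpha=BASE, R=india -> take RIGHT -> india
i=1: L=india, R=alpha=BASE -> take LEFT -> india
i=2: BASE=charlie L=foxtrot R=india all differ -> CONFLICT
i=3: L=india, R=golf=BASE -> take LEFT -> india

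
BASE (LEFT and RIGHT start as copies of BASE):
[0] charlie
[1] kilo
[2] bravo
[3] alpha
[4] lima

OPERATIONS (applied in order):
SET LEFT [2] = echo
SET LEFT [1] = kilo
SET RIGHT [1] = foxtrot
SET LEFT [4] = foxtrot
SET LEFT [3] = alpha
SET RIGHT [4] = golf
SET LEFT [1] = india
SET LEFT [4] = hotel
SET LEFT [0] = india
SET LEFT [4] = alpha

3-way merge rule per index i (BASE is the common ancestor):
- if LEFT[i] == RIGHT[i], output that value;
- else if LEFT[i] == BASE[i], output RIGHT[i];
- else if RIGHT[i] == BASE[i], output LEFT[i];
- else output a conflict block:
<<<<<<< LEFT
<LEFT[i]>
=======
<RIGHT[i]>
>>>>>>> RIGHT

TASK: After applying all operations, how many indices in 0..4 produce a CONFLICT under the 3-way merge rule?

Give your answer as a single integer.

Final LEFT:  [india, india, echo, alpha, alpha]
Final RIGHT: [charlie, foxtrot, bravo, alpha, golf]
i=0: L=india, R=charlie=BASE -> take LEFT -> india
i=1: BASE=kilo L=india R=foxtrot all differ -> CONFLICT
i=2: L=echo, R=bravo=BASE -> take LEFT -> echo
i=3: L=alpha R=alpha -> agree -> alpha
i=4: BASE=lima L=alpha R=golf all differ -> CONFLICT
Conflict count: 2

Answer: 2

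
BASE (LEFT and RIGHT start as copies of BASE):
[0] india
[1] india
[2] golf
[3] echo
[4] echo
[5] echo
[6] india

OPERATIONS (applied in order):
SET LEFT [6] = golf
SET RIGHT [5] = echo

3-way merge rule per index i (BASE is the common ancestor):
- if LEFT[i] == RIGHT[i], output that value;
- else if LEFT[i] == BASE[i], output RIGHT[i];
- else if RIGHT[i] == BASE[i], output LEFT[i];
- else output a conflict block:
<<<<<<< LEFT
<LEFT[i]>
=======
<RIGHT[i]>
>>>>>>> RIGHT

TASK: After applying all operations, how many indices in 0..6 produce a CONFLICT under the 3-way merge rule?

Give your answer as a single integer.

Answer: 0

Derivation:
Final LEFT:  [india, india, golf, echo, echo, echo, golf]
Final RIGHT: [india, india, golf, echo, echo, echo, india]
i=0: L=india R=india -> agree -> india
i=1: L=india R=india -> agree -> india
i=2: L=golf R=golf -> agree -> golf
i=3: L=echo R=echo -> agree -> echo
i=4: L=echo R=echo -> agree -> echo
i=5: L=echo R=echo -> agree -> echo
i=6: L=golf, R=india=BASE -> take LEFT -> golf
Conflict count: 0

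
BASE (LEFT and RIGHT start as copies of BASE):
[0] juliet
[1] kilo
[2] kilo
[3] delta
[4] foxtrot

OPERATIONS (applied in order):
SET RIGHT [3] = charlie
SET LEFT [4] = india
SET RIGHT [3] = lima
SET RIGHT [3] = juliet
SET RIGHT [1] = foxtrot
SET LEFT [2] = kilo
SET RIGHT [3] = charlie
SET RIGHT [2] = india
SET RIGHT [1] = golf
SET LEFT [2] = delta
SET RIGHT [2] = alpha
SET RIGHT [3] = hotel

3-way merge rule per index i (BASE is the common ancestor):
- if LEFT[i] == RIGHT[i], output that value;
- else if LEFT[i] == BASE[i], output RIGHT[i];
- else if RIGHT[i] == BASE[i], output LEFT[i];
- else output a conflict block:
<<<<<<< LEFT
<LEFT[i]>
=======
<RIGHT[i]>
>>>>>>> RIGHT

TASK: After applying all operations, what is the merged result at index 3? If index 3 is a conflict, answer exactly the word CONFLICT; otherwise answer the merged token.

Answer: hotel

Derivation:
Final LEFT:  [juliet, kilo, delta, delta, india]
Final RIGHT: [juliet, golf, alpha, hotel, foxtrot]
i=0: L=juliet R=juliet -> agree -> juliet
i=1: L=kilo=BASE, R=golf -> take RIGHT -> golf
i=2: BASE=kilo L=delta R=alpha all differ -> CONFLICT
i=3: L=delta=BASE, R=hotel -> take RIGHT -> hotel
i=4: L=india, R=foxtrot=BASE -> take LEFT -> india
Index 3 -> hotel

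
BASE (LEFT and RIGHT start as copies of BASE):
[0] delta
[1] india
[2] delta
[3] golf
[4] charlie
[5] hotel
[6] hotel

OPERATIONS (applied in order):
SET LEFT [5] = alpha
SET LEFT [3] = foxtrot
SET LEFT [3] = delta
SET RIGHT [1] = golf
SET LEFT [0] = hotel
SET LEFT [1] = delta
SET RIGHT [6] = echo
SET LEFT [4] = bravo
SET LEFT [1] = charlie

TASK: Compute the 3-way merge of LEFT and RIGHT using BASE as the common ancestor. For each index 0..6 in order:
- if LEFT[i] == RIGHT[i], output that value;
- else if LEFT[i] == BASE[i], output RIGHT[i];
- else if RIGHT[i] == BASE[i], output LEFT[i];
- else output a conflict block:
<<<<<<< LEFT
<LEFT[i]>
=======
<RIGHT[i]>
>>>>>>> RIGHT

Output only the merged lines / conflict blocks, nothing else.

Final LEFT:  [hotel, charlie, delta, delta, bravo, alpha, hotel]
Final RIGHT: [delta, golf, delta, golf, charlie, hotel, echo]
i=0: L=hotel, R=delta=BASE -> take LEFT -> hotel
i=1: BASE=india L=charlie R=golf all differ -> CONFLICT
i=2: L=delta R=delta -> agree -> delta
i=3: L=delta, R=golf=BASE -> take LEFT -> delta
i=4: L=bravo, R=charlie=BASE -> take LEFT -> bravo
i=5: L=alpha, R=hotel=BASE -> take LEFT -> alpha
i=6: L=hotel=BASE, R=echo -> take RIGHT -> echo

Answer: hotel
<<<<<<< LEFT
charlie
=======
golf
>>>>>>> RIGHT
delta
delta
bravo
alpha
echo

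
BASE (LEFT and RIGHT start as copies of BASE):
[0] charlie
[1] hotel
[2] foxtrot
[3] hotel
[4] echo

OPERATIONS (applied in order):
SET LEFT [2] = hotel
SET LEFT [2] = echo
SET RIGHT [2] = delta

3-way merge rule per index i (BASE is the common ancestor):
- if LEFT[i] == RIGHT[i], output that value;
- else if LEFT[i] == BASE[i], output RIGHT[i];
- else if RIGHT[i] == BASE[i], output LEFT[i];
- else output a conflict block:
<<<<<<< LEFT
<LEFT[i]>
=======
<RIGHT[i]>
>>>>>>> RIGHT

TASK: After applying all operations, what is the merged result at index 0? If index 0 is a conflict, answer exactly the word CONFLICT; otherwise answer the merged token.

Final LEFT:  [charlie, hotel, echo, hotel, echo]
Final RIGHT: [charlie, hotel, delta, hotel, echo]
i=0: L=charlie R=charlie -> agree -> charlie
i=1: L=hotel R=hotel -> agree -> hotel
i=2: BASE=foxtrot L=echo R=delta all differ -> CONFLICT
i=3: L=hotel R=hotel -> agree -> hotel
i=4: L=echo R=echo -> agree -> echo
Index 0 -> charlie

Answer: charlie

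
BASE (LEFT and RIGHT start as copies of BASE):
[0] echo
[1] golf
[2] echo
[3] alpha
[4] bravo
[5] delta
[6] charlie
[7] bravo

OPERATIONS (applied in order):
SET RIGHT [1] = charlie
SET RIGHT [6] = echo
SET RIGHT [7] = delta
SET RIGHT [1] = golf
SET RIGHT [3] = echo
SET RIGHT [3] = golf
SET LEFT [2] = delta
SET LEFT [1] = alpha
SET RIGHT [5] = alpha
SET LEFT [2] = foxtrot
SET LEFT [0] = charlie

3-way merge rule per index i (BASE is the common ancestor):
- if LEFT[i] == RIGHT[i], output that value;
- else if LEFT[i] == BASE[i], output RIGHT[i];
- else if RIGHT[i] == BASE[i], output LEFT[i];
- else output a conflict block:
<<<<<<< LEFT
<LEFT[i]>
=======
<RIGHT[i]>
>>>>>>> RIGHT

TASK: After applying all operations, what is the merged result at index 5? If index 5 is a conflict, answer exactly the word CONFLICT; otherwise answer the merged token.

Answer: alpha

Derivation:
Final LEFT:  [charlie, alpha, foxtrot, alpha, bravo, delta, charlie, bravo]
Final RIGHT: [echo, golf, echo, golf, bravo, alpha, echo, delta]
i=0: L=charlie, R=echo=BASE -> take LEFT -> charlie
i=1: L=alpha, R=golf=BASE -> take LEFT -> alpha
i=2: L=foxtrot, R=echo=BASE -> take LEFT -> foxtrot
i=3: L=alpha=BASE, R=golf -> take RIGHT -> golf
i=4: L=bravo R=bravo -> agree -> bravo
i=5: L=delta=BASE, R=alpha -> take RIGHT -> alpha
i=6: L=charlie=BASE, R=echo -> take RIGHT -> echo
i=7: L=bravo=BASE, R=delta -> take RIGHT -> delta
Index 5 -> alpha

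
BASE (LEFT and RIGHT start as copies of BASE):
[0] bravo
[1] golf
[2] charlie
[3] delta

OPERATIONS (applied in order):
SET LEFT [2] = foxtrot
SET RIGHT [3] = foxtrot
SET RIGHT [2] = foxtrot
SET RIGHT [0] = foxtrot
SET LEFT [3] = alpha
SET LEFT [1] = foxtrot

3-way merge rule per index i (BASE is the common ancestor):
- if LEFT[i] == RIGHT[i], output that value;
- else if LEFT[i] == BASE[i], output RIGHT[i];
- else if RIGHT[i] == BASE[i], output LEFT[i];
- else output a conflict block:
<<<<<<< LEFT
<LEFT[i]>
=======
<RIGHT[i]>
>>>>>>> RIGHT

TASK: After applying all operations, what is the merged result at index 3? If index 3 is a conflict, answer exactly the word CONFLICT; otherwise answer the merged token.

Final LEFT:  [bravo, foxtrot, foxtrot, alpha]
Final RIGHT: [foxtrot, golf, foxtrot, foxtrot]
i=0: L=bravo=BASE, R=foxtrot -> take RIGHT -> foxtrot
i=1: L=foxtrot, R=golf=BASE -> take LEFT -> foxtrot
i=2: L=foxtrot R=foxtrot -> agree -> foxtrot
i=3: BASE=delta L=alpha R=foxtrot all differ -> CONFLICT
Index 3 -> CONFLICT

Answer: CONFLICT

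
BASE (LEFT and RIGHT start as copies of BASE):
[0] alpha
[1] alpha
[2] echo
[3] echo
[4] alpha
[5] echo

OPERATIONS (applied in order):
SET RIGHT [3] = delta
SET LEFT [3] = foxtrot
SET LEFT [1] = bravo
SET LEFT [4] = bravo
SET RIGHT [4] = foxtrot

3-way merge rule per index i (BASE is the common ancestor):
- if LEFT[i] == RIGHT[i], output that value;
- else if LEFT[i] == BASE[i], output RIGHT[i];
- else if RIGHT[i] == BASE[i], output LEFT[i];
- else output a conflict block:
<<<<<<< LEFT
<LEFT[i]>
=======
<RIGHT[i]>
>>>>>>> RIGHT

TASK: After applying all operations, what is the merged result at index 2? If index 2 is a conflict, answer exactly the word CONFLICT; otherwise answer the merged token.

Answer: echo

Derivation:
Final LEFT:  [alpha, bravo, echo, foxtrot, bravo, echo]
Final RIGHT: [alpha, alpha, echo, delta, foxtrot, echo]
i=0: L=alpha R=alpha -> agree -> alpha
i=1: L=bravo, R=alpha=BASE -> take LEFT -> bravo
i=2: L=echo R=echo -> agree -> echo
i=3: BASE=echo L=foxtrot R=delta all differ -> CONFLICT
i=4: BASE=alpha L=bravo R=foxtrot all differ -> CONFLICT
i=5: L=echo R=echo -> agree -> echo
Index 2 -> echo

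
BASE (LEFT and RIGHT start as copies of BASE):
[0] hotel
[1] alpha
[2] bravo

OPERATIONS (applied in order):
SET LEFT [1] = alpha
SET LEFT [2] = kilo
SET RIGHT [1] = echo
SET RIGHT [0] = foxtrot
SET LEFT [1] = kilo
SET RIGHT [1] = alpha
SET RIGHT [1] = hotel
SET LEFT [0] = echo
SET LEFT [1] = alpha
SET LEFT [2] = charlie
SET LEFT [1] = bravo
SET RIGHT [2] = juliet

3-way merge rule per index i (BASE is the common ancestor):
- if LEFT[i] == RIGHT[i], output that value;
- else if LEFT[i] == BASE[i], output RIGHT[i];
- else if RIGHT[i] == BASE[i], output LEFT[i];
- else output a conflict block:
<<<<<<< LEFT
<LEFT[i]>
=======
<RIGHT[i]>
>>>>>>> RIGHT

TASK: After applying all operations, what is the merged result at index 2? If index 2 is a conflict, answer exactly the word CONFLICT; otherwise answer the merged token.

Final LEFT:  [echo, bravo, charlie]
Final RIGHT: [foxtrot, hotel, juliet]
i=0: BASE=hotel L=echo R=foxtrot all differ -> CONFLICT
i=1: BASE=alpha L=bravo R=hotel all differ -> CONFLICT
i=2: BASE=bravo L=charlie R=juliet all differ -> CONFLICT
Index 2 -> CONFLICT

Answer: CONFLICT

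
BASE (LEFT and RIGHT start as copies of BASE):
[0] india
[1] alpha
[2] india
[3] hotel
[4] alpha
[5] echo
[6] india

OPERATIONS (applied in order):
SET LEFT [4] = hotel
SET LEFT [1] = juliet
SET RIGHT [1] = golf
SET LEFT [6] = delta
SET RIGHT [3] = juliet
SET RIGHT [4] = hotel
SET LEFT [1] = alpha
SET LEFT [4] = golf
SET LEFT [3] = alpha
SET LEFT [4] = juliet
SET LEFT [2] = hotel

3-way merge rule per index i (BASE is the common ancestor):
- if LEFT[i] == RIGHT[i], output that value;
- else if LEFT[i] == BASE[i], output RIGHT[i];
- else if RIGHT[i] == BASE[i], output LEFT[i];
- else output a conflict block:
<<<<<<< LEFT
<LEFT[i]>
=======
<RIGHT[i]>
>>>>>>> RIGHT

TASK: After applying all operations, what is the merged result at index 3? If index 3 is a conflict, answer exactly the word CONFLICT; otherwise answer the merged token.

Final LEFT:  [india, alpha, hotel, alpha, juliet, echo, delta]
Final RIGHT: [india, golf, india, juliet, hotel, echo, india]
i=0: L=india R=india -> agree -> india
i=1: L=alpha=BASE, R=golf -> take RIGHT -> golf
i=2: L=hotel, R=india=BASE -> take LEFT -> hotel
i=3: BASE=hotel L=alpha R=juliet all differ -> CONFLICT
i=4: BASE=alpha L=juliet R=hotel all differ -> CONFLICT
i=5: L=echo R=echo -> agree -> echo
i=6: L=delta, R=india=BASE -> take LEFT -> delta
Index 3 -> CONFLICT

Answer: CONFLICT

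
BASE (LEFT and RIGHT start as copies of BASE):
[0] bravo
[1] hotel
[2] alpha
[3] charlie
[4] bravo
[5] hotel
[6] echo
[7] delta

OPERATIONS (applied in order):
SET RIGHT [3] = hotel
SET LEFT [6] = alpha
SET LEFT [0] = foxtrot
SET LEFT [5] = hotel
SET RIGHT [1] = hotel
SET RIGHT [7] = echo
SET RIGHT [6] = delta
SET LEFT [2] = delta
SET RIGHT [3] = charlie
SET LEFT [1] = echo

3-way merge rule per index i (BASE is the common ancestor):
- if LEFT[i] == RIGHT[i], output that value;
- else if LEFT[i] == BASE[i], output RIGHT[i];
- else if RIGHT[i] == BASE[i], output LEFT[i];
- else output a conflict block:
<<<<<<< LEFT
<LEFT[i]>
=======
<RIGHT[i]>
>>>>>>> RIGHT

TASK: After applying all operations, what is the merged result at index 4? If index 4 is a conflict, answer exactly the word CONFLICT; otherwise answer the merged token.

Final LEFT:  [foxtrot, echo, delta, charlie, bravo, hotel, alpha, delta]
Final RIGHT: [bravo, hotel, alpha, charlie, bravo, hotel, delta, echo]
i=0: L=foxtrot, R=bravo=BASE -> take LEFT -> foxtrot
i=1: L=echo, R=hotel=BASE -> take LEFT -> echo
i=2: L=delta, R=alpha=BASE -> take LEFT -> delta
i=3: L=charlie R=charlie -> agree -> charlie
i=4: L=bravo R=bravo -> agree -> bravo
i=5: L=hotel R=hotel -> agree -> hotel
i=6: BASE=echo L=alpha R=delta all differ -> CONFLICT
i=7: L=delta=BASE, R=echo -> take RIGHT -> echo
Index 4 -> bravo

Answer: bravo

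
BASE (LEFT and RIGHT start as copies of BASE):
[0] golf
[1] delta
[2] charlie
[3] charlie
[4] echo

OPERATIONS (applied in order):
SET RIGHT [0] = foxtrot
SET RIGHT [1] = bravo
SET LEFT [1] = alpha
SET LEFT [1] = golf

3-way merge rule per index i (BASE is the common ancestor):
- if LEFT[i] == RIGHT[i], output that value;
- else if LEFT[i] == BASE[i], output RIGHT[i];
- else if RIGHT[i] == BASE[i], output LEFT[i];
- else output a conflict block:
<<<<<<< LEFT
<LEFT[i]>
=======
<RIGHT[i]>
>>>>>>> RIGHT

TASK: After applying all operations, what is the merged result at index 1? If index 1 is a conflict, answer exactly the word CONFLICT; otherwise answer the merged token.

Answer: CONFLICT

Derivation:
Final LEFT:  [golf, golf, charlie, charlie, echo]
Final RIGHT: [foxtrot, bravo, charlie, charlie, echo]
i=0: L=golf=BASE, R=foxtrot -> take RIGHT -> foxtrot
i=1: BASE=delta L=golf R=bravo all differ -> CONFLICT
i=2: L=charlie R=charlie -> agree -> charlie
i=3: L=charlie R=charlie -> agree -> charlie
i=4: L=echo R=echo -> agree -> echo
Index 1 -> CONFLICT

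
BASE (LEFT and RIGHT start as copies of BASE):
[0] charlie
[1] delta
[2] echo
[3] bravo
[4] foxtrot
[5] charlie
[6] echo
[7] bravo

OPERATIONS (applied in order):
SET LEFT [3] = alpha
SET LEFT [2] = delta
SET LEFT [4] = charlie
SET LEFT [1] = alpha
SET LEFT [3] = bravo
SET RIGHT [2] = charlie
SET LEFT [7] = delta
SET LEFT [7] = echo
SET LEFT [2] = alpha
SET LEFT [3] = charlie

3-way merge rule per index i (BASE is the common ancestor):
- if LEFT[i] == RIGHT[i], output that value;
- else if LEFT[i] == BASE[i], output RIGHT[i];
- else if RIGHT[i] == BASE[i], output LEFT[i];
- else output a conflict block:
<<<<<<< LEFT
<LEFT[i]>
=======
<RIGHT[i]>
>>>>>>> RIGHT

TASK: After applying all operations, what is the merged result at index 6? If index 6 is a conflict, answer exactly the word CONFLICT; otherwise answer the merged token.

Answer: echo

Derivation:
Final LEFT:  [charlie, alpha, alpha, charlie, charlie, charlie, echo, echo]
Final RIGHT: [charlie, delta, charlie, bravo, foxtrot, charlie, echo, bravo]
i=0: L=charlie R=charlie -> agree -> charlie
i=1: L=alpha, R=delta=BASE -> take LEFT -> alpha
i=2: BASE=echo L=alpha R=charlie all differ -> CONFLICT
i=3: L=charlie, R=bravo=BASE -> take LEFT -> charlie
i=4: L=charlie, R=foxtrot=BASE -> take LEFT -> charlie
i=5: L=charlie R=charlie -> agree -> charlie
i=6: L=echo R=echo -> agree -> echo
i=7: L=echo, R=bravo=BASE -> take LEFT -> echo
Index 6 -> echo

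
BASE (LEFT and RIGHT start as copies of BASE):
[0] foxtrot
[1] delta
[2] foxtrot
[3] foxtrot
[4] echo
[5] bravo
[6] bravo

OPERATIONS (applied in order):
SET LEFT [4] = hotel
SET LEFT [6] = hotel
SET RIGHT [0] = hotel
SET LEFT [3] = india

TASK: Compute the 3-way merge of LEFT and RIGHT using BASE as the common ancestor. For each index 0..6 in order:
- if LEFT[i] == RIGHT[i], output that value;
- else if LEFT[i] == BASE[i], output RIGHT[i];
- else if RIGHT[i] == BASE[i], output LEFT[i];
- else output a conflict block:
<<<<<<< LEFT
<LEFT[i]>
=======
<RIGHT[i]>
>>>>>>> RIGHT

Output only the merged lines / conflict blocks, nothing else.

Answer: hotel
delta
foxtrot
india
hotel
bravo
hotel

Derivation:
Final LEFT:  [foxtrot, delta, foxtrot, india, hotel, bravo, hotel]
Final RIGHT: [hotel, delta, foxtrot, foxtrot, echo, bravo, bravo]
i=0: L=foxtrot=BASE, R=hotel -> take RIGHT -> hotel
i=1: L=delta R=delta -> agree -> delta
i=2: L=foxtrot R=foxtrot -> agree -> foxtrot
i=3: L=india, R=foxtrot=BASE -> take LEFT -> india
i=4: L=hotel, R=echo=BASE -> take LEFT -> hotel
i=5: L=bravo R=bravo -> agree -> bravo
i=6: L=hotel, R=bravo=BASE -> take LEFT -> hotel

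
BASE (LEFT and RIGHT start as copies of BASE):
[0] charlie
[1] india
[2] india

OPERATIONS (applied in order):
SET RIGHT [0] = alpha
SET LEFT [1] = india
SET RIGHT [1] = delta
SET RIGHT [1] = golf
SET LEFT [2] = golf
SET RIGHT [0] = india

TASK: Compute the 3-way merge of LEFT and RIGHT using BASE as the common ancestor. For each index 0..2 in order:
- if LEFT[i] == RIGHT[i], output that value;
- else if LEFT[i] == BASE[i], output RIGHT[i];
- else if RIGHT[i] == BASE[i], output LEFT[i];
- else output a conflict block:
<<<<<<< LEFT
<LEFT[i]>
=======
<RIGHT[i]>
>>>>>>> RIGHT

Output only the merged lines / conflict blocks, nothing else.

Answer: india
golf
golf

Derivation:
Final LEFT:  [charlie, india, golf]
Final RIGHT: [india, golf, india]
i=0: L=charlie=BASE, R=india -> take RIGHT -> india
i=1: L=india=BASE, R=golf -> take RIGHT -> golf
i=2: L=golf, R=india=BASE -> take LEFT -> golf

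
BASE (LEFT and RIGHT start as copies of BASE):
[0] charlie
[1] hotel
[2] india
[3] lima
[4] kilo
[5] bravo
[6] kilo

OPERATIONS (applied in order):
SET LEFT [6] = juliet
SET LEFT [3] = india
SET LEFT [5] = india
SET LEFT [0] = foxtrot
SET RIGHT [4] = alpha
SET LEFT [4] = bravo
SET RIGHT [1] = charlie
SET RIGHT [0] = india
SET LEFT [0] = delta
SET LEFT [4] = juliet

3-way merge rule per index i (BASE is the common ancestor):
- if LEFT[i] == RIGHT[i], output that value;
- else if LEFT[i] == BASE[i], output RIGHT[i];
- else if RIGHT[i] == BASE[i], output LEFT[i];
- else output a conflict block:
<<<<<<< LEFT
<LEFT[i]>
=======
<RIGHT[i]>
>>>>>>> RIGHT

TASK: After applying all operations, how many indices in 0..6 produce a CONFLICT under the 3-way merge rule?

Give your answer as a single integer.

Answer: 2

Derivation:
Final LEFT:  [delta, hotel, india, india, juliet, india, juliet]
Final RIGHT: [india, charlie, india, lima, alpha, bravo, kilo]
i=0: BASE=charlie L=delta R=india all differ -> CONFLICT
i=1: L=hotel=BASE, R=charlie -> take RIGHT -> charlie
i=2: L=india R=india -> agree -> india
i=3: L=india, R=lima=BASE -> take LEFT -> india
i=4: BASE=kilo L=juliet R=alpha all differ -> CONFLICT
i=5: L=india, R=bravo=BASE -> take LEFT -> india
i=6: L=juliet, R=kilo=BASE -> take LEFT -> juliet
Conflict count: 2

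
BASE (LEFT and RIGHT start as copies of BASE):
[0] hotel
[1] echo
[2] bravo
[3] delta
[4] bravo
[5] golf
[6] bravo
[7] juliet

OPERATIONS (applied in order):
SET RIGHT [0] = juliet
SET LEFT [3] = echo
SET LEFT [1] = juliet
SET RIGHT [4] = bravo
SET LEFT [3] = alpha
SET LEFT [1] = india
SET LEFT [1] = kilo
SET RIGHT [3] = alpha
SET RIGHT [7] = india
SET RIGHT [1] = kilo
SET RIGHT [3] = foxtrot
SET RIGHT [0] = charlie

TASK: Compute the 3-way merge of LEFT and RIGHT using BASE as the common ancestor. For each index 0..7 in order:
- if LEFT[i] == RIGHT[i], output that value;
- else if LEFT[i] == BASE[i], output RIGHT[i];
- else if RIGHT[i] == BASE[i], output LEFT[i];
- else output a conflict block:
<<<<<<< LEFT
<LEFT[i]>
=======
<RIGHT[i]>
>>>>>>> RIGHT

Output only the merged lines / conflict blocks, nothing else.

Answer: charlie
kilo
bravo
<<<<<<< LEFT
alpha
=======
foxtrot
>>>>>>> RIGHT
bravo
golf
bravo
india

Derivation:
Final LEFT:  [hotel, kilo, bravo, alpha, bravo, golf, bravo, juliet]
Final RIGHT: [charlie, kilo, bravo, foxtrot, bravo, golf, bravo, india]
i=0: L=hotel=BASE, R=charlie -> take RIGHT -> charlie
i=1: L=kilo R=kilo -> agree -> kilo
i=2: L=bravo R=bravo -> agree -> bravo
i=3: BASE=delta L=alpha R=foxtrot all differ -> CONFLICT
i=4: L=bravo R=bravo -> agree -> bravo
i=5: L=golf R=golf -> agree -> golf
i=6: L=bravo R=bravo -> agree -> bravo
i=7: L=juliet=BASE, R=india -> take RIGHT -> india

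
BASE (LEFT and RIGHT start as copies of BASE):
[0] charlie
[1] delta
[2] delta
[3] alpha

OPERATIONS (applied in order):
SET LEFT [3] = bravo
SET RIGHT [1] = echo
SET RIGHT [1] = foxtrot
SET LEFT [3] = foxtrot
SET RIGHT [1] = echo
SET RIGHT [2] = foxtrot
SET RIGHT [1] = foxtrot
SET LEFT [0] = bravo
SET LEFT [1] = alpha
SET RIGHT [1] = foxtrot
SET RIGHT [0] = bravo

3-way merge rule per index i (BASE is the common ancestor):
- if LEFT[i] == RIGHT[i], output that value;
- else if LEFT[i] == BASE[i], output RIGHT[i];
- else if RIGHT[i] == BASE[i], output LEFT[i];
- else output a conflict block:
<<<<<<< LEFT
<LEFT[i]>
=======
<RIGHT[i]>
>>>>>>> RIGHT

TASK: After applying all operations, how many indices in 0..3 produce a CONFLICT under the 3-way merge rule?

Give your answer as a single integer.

Answer: 1

Derivation:
Final LEFT:  [bravo, alpha, delta, foxtrot]
Final RIGHT: [bravo, foxtrot, foxtrot, alpha]
i=0: L=bravo R=bravo -> agree -> bravo
i=1: BASE=delta L=alpha R=foxtrot all differ -> CONFLICT
i=2: L=delta=BASE, R=foxtrot -> take RIGHT -> foxtrot
i=3: L=foxtrot, R=alpha=BASE -> take LEFT -> foxtrot
Conflict count: 1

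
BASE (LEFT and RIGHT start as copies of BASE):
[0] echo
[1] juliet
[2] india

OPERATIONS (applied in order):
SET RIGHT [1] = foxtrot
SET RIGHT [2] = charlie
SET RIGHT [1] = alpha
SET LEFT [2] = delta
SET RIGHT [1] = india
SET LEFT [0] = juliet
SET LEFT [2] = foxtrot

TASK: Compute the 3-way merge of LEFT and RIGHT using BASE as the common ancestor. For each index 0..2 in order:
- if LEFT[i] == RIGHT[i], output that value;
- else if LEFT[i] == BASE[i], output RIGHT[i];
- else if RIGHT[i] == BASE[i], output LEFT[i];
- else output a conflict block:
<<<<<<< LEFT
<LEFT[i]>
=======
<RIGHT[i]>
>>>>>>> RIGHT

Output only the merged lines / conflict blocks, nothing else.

Answer: juliet
india
<<<<<<< LEFT
foxtrot
=======
charlie
>>>>>>> RIGHT

Derivation:
Final LEFT:  [juliet, juliet, foxtrot]
Final RIGHT: [echo, india, charlie]
i=0: L=juliet, R=echo=BASE -> take LEFT -> juliet
i=1: L=juliet=BASE, R=india -> take RIGHT -> india
i=2: BASE=india L=foxtrot R=charlie all differ -> CONFLICT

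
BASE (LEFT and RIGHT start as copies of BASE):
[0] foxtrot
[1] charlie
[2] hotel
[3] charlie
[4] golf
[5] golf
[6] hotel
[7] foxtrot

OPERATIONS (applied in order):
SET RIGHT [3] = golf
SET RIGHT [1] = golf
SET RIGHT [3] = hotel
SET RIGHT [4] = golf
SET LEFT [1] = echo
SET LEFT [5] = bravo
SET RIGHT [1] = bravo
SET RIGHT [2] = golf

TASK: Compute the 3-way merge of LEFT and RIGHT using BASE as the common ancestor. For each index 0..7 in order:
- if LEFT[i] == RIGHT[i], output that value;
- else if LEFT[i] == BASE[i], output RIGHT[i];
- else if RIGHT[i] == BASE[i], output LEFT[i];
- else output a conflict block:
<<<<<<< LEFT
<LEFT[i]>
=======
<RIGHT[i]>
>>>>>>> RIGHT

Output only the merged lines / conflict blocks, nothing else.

Final LEFT:  [foxtrot, echo, hotel, charlie, golf, bravo, hotel, foxtrot]
Final RIGHT: [foxtrot, bravo, golf, hotel, golf, golf, hotel, foxtrot]
i=0: L=foxtrot R=foxtrot -> agree -> foxtrot
i=1: BASE=charlie L=echo R=bravo all differ -> CONFLICT
i=2: L=hotel=BASE, R=golf -> take RIGHT -> golf
i=3: L=charlie=BASE, R=hotel -> take RIGHT -> hotel
i=4: L=golf R=golf -> agree -> golf
i=5: L=bravo, R=golf=BASE -> take LEFT -> bravo
i=6: L=hotel R=hotel -> agree -> hotel
i=7: L=foxtrot R=foxtrot -> agree -> foxtrot

Answer: foxtrot
<<<<<<< LEFT
echo
=======
bravo
>>>>>>> RIGHT
golf
hotel
golf
bravo
hotel
foxtrot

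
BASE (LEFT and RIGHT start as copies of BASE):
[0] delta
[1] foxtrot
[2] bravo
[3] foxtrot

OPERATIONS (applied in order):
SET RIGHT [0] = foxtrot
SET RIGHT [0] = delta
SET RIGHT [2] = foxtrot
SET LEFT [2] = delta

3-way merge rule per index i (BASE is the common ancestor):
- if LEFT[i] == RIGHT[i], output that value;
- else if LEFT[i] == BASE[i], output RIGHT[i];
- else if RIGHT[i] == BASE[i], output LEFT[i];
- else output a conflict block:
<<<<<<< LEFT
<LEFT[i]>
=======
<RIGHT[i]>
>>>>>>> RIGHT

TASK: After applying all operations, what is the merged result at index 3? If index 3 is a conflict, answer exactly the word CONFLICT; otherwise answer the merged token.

Answer: foxtrot

Derivation:
Final LEFT:  [delta, foxtrot, delta, foxtrot]
Final RIGHT: [delta, foxtrot, foxtrot, foxtrot]
i=0: L=delta R=delta -> agree -> delta
i=1: L=foxtrot R=foxtrot -> agree -> foxtrot
i=2: BASE=bravo L=delta R=foxtrot all differ -> CONFLICT
i=3: L=foxtrot R=foxtrot -> agree -> foxtrot
Index 3 -> foxtrot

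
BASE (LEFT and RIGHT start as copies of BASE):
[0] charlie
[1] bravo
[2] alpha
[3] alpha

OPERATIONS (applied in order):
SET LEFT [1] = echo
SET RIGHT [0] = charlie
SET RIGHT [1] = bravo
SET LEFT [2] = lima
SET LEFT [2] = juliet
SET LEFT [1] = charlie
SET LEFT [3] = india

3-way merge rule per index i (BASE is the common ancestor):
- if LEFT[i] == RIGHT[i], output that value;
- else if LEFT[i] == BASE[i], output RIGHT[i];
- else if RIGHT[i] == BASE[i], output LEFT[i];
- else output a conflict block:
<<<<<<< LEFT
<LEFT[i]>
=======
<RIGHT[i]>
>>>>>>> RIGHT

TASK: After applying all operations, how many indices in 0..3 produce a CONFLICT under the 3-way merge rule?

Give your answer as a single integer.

Answer: 0

Derivation:
Final LEFT:  [charlie, charlie, juliet, india]
Final RIGHT: [charlie, bravo, alpha, alpha]
i=0: L=charlie R=charlie -> agree -> charlie
i=1: L=charlie, R=bravo=BASE -> take LEFT -> charlie
i=2: L=juliet, R=alpha=BASE -> take LEFT -> juliet
i=3: L=india, R=alpha=BASE -> take LEFT -> india
Conflict count: 0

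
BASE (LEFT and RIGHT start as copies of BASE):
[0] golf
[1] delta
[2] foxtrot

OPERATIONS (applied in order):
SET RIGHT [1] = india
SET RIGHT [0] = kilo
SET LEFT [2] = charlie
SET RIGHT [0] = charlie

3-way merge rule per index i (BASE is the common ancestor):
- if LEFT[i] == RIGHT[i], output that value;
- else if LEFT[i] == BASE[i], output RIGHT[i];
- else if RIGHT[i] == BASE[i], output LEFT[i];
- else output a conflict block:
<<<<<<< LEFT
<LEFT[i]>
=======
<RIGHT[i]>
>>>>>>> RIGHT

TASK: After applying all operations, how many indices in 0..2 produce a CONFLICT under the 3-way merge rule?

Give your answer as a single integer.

Final LEFT:  [golf, delta, charlie]
Final RIGHT: [charlie, india, foxtrot]
i=0: L=golf=BASE, R=charlie -> take RIGHT -> charlie
i=1: L=delta=BASE, R=india -> take RIGHT -> india
i=2: L=charlie, R=foxtrot=BASE -> take LEFT -> charlie
Conflict count: 0

Answer: 0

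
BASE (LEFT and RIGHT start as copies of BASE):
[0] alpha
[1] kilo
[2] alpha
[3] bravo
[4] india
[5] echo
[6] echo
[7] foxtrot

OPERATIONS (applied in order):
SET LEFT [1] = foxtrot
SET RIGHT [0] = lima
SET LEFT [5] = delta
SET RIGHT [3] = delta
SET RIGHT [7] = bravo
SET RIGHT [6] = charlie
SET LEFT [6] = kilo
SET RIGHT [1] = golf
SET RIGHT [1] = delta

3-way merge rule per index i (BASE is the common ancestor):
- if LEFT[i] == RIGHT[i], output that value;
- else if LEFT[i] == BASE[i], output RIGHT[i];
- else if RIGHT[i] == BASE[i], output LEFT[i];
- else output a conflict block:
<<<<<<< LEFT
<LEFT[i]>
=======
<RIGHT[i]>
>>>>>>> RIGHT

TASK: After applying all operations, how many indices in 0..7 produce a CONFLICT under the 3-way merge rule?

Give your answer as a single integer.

Final LEFT:  [alpha, foxtrot, alpha, bravo, india, delta, kilo, foxtrot]
Final RIGHT: [lima, delta, alpha, delta, india, echo, charlie, bravo]
i=0: L=alpha=BASE, R=lima -> take RIGHT -> lima
i=1: BASE=kilo L=foxtrot R=delta all differ -> CONFLICT
i=2: L=alpha R=alpha -> agree -> alpha
i=3: L=bravo=BASE, R=delta -> take RIGHT -> delta
i=4: L=india R=india -> agree -> india
i=5: L=delta, R=echo=BASE -> take LEFT -> delta
i=6: BASE=echo L=kilo R=charlie all differ -> CONFLICT
i=7: L=foxtrot=BASE, R=bravo -> take RIGHT -> bravo
Conflict count: 2

Answer: 2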